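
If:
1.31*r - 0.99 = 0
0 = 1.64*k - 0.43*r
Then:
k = 0.20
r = 0.76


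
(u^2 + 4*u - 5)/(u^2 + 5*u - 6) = (u + 5)/(u + 6)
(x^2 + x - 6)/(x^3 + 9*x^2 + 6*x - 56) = (x + 3)/(x^2 + 11*x + 28)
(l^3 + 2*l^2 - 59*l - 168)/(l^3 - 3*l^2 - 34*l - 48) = (l + 7)/(l + 2)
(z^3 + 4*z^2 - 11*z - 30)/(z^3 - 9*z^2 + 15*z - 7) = (z^3 + 4*z^2 - 11*z - 30)/(z^3 - 9*z^2 + 15*z - 7)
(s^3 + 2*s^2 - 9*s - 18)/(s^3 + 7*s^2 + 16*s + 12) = (s - 3)/(s + 2)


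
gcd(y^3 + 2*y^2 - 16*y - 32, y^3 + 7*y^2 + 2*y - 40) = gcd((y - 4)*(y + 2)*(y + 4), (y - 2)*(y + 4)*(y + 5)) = y + 4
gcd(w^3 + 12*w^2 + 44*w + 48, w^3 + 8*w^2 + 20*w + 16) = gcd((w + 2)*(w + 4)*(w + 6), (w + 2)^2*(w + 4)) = w^2 + 6*w + 8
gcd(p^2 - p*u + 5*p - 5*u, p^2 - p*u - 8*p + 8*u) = p - u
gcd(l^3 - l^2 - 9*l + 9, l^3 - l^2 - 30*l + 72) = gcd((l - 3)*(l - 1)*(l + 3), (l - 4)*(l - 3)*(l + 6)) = l - 3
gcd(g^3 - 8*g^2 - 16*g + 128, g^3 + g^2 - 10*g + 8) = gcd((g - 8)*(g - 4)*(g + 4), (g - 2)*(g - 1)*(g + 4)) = g + 4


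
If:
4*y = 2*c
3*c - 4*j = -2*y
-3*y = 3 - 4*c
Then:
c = 6/5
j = 6/5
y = 3/5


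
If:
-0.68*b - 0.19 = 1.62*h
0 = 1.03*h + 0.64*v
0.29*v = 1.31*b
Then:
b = 0.05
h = -0.14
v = 0.22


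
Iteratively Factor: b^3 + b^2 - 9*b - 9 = (b + 3)*(b^2 - 2*b - 3) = (b + 1)*(b + 3)*(b - 3)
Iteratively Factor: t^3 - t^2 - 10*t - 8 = (t + 2)*(t^2 - 3*t - 4) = (t + 1)*(t + 2)*(t - 4)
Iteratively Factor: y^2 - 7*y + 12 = (y - 3)*(y - 4)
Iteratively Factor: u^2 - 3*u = (u - 3)*(u)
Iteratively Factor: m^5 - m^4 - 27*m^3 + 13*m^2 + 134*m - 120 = (m - 2)*(m^4 + m^3 - 25*m^2 - 37*m + 60) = (m - 2)*(m - 1)*(m^3 + 2*m^2 - 23*m - 60) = (m - 2)*(m - 1)*(m + 4)*(m^2 - 2*m - 15) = (m - 2)*(m - 1)*(m + 3)*(m + 4)*(m - 5)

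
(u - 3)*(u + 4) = u^2 + u - 12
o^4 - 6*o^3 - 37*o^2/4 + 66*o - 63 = (o - 6)*(o - 2)*(o - 3/2)*(o + 7/2)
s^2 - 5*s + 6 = (s - 3)*(s - 2)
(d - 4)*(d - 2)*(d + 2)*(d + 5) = d^4 + d^3 - 24*d^2 - 4*d + 80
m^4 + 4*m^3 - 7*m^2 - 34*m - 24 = (m - 3)*(m + 1)*(m + 2)*(m + 4)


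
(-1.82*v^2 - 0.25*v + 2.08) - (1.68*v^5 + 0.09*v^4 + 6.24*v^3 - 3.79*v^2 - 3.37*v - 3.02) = -1.68*v^5 - 0.09*v^4 - 6.24*v^3 + 1.97*v^2 + 3.12*v + 5.1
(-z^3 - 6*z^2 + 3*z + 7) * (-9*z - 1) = 9*z^4 + 55*z^3 - 21*z^2 - 66*z - 7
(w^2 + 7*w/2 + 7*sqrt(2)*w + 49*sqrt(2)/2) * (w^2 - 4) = w^4 + 7*w^3/2 + 7*sqrt(2)*w^3 - 4*w^2 + 49*sqrt(2)*w^2/2 - 28*sqrt(2)*w - 14*w - 98*sqrt(2)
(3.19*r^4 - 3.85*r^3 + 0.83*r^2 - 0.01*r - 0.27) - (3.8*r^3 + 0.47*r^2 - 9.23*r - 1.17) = 3.19*r^4 - 7.65*r^3 + 0.36*r^2 + 9.22*r + 0.9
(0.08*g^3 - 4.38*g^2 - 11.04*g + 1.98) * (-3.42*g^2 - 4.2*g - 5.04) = -0.2736*g^5 + 14.6436*g^4 + 55.7496*g^3 + 61.6716*g^2 + 47.3256*g - 9.9792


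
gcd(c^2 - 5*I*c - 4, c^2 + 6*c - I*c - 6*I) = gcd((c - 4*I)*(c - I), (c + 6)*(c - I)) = c - I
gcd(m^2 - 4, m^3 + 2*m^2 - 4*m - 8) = m^2 - 4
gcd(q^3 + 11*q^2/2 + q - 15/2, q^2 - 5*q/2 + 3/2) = q - 1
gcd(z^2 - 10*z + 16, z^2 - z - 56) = z - 8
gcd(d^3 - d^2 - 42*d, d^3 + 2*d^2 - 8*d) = d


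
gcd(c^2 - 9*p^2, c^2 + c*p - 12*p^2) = -c + 3*p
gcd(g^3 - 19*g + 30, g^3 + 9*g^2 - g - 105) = g^2 + 2*g - 15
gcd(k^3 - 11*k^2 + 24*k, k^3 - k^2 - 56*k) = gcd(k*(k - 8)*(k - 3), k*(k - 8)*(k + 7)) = k^2 - 8*k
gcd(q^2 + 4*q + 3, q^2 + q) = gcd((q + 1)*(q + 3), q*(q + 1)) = q + 1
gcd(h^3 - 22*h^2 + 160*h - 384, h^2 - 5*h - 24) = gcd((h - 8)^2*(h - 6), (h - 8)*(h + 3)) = h - 8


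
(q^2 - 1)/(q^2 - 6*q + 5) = (q + 1)/(q - 5)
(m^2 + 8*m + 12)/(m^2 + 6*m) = (m + 2)/m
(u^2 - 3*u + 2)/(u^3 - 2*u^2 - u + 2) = 1/(u + 1)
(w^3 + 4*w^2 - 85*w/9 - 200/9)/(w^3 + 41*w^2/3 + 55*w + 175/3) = (w - 8/3)/(w + 7)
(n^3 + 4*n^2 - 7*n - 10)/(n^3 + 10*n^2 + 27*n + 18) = (n^2 + 3*n - 10)/(n^2 + 9*n + 18)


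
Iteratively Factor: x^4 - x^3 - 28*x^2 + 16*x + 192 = (x + 3)*(x^3 - 4*x^2 - 16*x + 64) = (x + 3)*(x + 4)*(x^2 - 8*x + 16) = (x - 4)*(x + 3)*(x + 4)*(x - 4)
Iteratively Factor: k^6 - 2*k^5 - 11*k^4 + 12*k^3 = (k - 4)*(k^5 + 2*k^4 - 3*k^3) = (k - 4)*(k - 1)*(k^4 + 3*k^3) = (k - 4)*(k - 1)*(k + 3)*(k^3) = k*(k - 4)*(k - 1)*(k + 3)*(k^2) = k^2*(k - 4)*(k - 1)*(k + 3)*(k)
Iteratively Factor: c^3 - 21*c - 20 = (c + 4)*(c^2 - 4*c - 5) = (c + 1)*(c + 4)*(c - 5)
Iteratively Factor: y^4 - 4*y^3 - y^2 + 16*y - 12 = (y - 2)*(y^3 - 2*y^2 - 5*y + 6) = (y - 2)*(y - 1)*(y^2 - y - 6) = (y - 2)*(y - 1)*(y + 2)*(y - 3)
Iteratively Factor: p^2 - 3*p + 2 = (p - 2)*(p - 1)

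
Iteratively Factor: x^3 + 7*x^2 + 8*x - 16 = (x + 4)*(x^2 + 3*x - 4) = (x - 1)*(x + 4)*(x + 4)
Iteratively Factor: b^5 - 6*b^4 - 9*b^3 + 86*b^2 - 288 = (b - 4)*(b^4 - 2*b^3 - 17*b^2 + 18*b + 72) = (b - 4)*(b + 3)*(b^3 - 5*b^2 - 2*b + 24) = (b - 4)^2*(b + 3)*(b^2 - b - 6) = (b - 4)^2*(b + 2)*(b + 3)*(b - 3)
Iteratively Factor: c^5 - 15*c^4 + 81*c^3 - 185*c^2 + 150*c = (c - 5)*(c^4 - 10*c^3 + 31*c^2 - 30*c) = (c - 5)^2*(c^3 - 5*c^2 + 6*c) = (c - 5)^2*(c - 2)*(c^2 - 3*c) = (c - 5)^2*(c - 3)*(c - 2)*(c)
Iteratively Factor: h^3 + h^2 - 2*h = (h - 1)*(h^2 + 2*h) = h*(h - 1)*(h + 2)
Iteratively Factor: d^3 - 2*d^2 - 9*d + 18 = (d - 2)*(d^2 - 9) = (d - 3)*(d - 2)*(d + 3)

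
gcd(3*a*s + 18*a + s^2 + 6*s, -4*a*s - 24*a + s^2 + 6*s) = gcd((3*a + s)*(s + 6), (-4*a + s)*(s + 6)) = s + 6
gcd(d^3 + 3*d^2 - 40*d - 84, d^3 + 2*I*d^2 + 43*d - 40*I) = 1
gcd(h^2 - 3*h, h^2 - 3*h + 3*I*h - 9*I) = h - 3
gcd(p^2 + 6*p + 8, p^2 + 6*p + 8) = p^2 + 6*p + 8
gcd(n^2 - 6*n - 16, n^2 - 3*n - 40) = n - 8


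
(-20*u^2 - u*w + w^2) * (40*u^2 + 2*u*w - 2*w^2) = -800*u^4 - 80*u^3*w + 78*u^2*w^2 + 4*u*w^3 - 2*w^4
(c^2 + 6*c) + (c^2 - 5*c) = 2*c^2 + c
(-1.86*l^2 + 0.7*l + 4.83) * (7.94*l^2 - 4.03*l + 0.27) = -14.7684*l^4 + 13.0538*l^3 + 35.027*l^2 - 19.2759*l + 1.3041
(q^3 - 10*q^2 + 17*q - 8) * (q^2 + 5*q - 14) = q^5 - 5*q^4 - 47*q^3 + 217*q^2 - 278*q + 112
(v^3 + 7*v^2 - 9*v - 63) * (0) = 0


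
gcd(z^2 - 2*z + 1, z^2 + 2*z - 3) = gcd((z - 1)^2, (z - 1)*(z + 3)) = z - 1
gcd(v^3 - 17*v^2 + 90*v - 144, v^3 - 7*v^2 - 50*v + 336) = v^2 - 14*v + 48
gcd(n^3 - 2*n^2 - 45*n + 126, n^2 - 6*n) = n - 6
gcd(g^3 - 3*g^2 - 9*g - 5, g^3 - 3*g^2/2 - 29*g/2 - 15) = g - 5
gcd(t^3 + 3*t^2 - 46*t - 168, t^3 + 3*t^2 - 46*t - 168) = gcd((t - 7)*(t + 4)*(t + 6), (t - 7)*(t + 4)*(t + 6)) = t^3 + 3*t^2 - 46*t - 168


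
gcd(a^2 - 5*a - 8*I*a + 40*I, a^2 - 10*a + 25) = a - 5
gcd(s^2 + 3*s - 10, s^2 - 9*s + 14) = s - 2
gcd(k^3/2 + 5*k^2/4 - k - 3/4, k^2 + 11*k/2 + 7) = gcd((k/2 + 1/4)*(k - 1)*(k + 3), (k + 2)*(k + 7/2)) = 1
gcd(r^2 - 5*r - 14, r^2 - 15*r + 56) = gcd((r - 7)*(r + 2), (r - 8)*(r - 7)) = r - 7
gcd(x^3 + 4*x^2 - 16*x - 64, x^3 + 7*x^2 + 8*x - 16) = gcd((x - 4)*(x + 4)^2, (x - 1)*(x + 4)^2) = x^2 + 8*x + 16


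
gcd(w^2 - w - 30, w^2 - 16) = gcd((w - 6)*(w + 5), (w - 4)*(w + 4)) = 1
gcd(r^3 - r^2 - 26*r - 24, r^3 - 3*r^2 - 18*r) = r - 6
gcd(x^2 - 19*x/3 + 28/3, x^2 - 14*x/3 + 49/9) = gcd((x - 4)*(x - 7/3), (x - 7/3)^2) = x - 7/3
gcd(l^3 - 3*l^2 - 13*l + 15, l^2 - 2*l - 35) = 1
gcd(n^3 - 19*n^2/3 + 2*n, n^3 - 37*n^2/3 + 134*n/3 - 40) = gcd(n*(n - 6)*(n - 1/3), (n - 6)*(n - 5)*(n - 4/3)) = n - 6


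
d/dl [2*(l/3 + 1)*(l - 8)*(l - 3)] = 2*l^2 - 32*l/3 - 6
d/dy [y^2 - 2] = 2*y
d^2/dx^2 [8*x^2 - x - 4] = 16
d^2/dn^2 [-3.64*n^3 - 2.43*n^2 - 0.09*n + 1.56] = -21.84*n - 4.86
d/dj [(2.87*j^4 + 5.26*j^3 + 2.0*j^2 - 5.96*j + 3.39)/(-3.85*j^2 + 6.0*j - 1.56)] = (-22.099*j^5 + 31.409*j^4 + 45.2112*j^3 - 35.5628*j^2 + 19.863*j - 11.0424)/(14.8225*j^4 - 46.2*j^3 + 48.012*j^2 - 18.72*j + 2.4336)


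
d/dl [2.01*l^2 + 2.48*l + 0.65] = 4.02*l + 2.48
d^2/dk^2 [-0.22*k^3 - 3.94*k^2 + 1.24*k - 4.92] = -1.32*k - 7.88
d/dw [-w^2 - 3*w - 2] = -2*w - 3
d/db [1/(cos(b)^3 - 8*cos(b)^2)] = (3*cos(b) - 16)*sin(b)/((cos(b) - 8)^2*cos(b)^3)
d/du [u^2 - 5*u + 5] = 2*u - 5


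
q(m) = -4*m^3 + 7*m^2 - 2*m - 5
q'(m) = -12*m^2 + 14*m - 2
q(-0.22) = -4.18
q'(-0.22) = -5.66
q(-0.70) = 1.20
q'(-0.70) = -17.68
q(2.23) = -19.01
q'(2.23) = -30.45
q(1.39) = -5.00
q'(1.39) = -5.73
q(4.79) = -293.58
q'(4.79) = -210.27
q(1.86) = -10.24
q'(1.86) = -17.48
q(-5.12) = 725.61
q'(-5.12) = -388.25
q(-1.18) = 13.68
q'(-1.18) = -35.23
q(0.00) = -5.00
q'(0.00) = -2.00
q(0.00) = -5.00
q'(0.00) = -2.00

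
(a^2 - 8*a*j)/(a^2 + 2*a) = (a - 8*j)/(a + 2)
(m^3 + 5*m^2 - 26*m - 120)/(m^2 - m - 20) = m + 6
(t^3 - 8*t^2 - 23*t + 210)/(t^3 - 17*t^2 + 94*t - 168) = (t + 5)/(t - 4)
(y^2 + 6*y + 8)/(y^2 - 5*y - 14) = (y + 4)/(y - 7)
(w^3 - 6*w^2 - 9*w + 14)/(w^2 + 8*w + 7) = (w^3 - 6*w^2 - 9*w + 14)/(w^2 + 8*w + 7)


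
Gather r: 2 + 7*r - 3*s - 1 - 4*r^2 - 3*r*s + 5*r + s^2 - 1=-4*r^2 + r*(12 - 3*s) + s^2 - 3*s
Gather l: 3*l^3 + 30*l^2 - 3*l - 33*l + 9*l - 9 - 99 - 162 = 3*l^3 + 30*l^2 - 27*l - 270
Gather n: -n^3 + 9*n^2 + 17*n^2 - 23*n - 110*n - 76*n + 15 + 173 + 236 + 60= -n^3 + 26*n^2 - 209*n + 484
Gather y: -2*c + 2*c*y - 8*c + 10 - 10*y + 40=-10*c + y*(2*c - 10) + 50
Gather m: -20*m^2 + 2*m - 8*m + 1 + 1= -20*m^2 - 6*m + 2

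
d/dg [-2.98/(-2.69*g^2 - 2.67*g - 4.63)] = (-16.0324*g - 7.9566)/(2.69*g^2 + 2.67*g + 4.63)^2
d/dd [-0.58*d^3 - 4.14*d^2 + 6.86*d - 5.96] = -1.74*d^2 - 8.28*d + 6.86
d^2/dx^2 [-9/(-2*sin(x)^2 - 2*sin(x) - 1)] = 18*(-8*sin(x)^4 - 6*sin(x)^3 + 14*sin(x)^2 + 13*sin(x) + 2)/(2*sin(x) - cos(2*x) + 2)^3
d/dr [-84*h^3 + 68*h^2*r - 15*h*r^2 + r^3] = 68*h^2 - 30*h*r + 3*r^2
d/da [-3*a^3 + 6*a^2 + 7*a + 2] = -9*a^2 + 12*a + 7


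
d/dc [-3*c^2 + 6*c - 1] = 6 - 6*c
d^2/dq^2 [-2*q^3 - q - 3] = -12*q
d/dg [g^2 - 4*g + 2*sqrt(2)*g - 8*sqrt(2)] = 2*g - 4 + 2*sqrt(2)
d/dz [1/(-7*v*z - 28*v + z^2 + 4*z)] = (7*v - 2*z - 4)/(7*v*z + 28*v - z^2 - 4*z)^2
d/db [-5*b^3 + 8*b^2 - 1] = b*(16 - 15*b)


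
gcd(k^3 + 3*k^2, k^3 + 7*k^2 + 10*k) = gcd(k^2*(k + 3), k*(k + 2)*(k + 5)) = k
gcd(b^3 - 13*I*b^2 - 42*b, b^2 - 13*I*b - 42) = b^2 - 13*I*b - 42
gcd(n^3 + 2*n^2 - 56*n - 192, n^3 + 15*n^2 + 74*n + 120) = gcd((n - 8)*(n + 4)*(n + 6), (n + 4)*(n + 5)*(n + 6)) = n^2 + 10*n + 24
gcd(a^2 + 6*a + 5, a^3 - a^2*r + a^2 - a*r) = a + 1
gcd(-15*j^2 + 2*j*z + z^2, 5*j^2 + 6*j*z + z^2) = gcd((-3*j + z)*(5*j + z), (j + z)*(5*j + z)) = 5*j + z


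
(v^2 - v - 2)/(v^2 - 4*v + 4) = (v + 1)/(v - 2)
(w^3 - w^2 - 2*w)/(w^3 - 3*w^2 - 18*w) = (-w^2 + w + 2)/(-w^2 + 3*w + 18)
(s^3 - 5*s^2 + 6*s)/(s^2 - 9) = s*(s - 2)/(s + 3)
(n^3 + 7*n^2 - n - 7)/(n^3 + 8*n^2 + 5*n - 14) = (n + 1)/(n + 2)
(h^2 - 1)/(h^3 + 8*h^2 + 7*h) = (h - 1)/(h*(h + 7))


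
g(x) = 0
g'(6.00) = 0.00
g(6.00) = 0.00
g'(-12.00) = 0.00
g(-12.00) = 0.00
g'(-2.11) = 0.00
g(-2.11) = 0.00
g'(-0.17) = 0.00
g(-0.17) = 0.00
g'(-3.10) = 0.00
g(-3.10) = 0.00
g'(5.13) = 0.00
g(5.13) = 0.00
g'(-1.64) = 0.00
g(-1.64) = 0.00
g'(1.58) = 0.00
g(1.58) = 0.00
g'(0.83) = 0.00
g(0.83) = 0.00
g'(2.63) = 0.00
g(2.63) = 0.00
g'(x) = 0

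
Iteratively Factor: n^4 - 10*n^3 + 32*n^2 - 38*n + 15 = (n - 5)*(n^3 - 5*n^2 + 7*n - 3) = (n - 5)*(n - 3)*(n^2 - 2*n + 1) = (n - 5)*(n - 3)*(n - 1)*(n - 1)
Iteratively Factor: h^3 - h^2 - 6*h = (h)*(h^2 - h - 6) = h*(h + 2)*(h - 3)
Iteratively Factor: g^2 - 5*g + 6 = (g - 2)*(g - 3)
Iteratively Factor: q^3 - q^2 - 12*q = (q + 3)*(q^2 - 4*q) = (q - 4)*(q + 3)*(q)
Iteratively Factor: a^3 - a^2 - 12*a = (a + 3)*(a^2 - 4*a) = a*(a + 3)*(a - 4)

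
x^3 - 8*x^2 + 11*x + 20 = (x - 5)*(x - 4)*(x + 1)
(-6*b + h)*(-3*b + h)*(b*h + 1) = 18*b^3*h - 9*b^2*h^2 + 18*b^2 + b*h^3 - 9*b*h + h^2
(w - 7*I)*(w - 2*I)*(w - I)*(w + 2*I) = w^4 - 8*I*w^3 - 3*w^2 - 32*I*w - 28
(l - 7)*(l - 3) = l^2 - 10*l + 21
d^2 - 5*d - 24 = (d - 8)*(d + 3)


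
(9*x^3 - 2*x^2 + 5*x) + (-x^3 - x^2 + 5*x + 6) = 8*x^3 - 3*x^2 + 10*x + 6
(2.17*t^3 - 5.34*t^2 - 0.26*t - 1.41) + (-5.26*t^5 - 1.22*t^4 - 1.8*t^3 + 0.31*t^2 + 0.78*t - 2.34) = -5.26*t^5 - 1.22*t^4 + 0.37*t^3 - 5.03*t^2 + 0.52*t - 3.75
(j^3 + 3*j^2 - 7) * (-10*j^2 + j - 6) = -10*j^5 - 29*j^4 - 3*j^3 + 52*j^2 - 7*j + 42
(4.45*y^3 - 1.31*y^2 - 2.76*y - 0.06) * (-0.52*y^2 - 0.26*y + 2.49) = -2.314*y^5 - 0.4758*y^4 + 12.8563*y^3 - 2.5131*y^2 - 6.8568*y - 0.1494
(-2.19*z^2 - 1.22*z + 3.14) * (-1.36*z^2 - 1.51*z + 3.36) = 2.9784*z^4 + 4.9661*z^3 - 9.7866*z^2 - 8.8406*z + 10.5504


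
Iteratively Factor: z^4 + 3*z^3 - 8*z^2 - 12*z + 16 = (z - 1)*(z^3 + 4*z^2 - 4*z - 16) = (z - 2)*(z - 1)*(z^2 + 6*z + 8) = (z - 2)*(z - 1)*(z + 2)*(z + 4)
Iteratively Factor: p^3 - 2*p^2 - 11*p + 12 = (p + 3)*(p^2 - 5*p + 4) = (p - 4)*(p + 3)*(p - 1)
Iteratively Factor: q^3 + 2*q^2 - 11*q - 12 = (q + 1)*(q^2 + q - 12) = (q + 1)*(q + 4)*(q - 3)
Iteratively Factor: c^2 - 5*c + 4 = (c - 4)*(c - 1)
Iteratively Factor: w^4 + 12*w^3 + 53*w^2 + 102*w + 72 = (w + 2)*(w^3 + 10*w^2 + 33*w + 36) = (w + 2)*(w + 3)*(w^2 + 7*w + 12) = (w + 2)*(w + 3)*(w + 4)*(w + 3)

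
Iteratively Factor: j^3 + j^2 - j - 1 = (j - 1)*(j^2 + 2*j + 1) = (j - 1)*(j + 1)*(j + 1)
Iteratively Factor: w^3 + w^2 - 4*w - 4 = (w - 2)*(w^2 + 3*w + 2) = (w - 2)*(w + 2)*(w + 1)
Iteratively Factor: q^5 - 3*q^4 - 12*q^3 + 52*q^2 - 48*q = (q + 4)*(q^4 - 7*q^3 + 16*q^2 - 12*q) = (q - 2)*(q + 4)*(q^3 - 5*q^2 + 6*q) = q*(q - 2)*(q + 4)*(q^2 - 5*q + 6) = q*(q - 2)^2*(q + 4)*(q - 3)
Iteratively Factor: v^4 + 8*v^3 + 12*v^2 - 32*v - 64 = (v + 4)*(v^3 + 4*v^2 - 4*v - 16) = (v + 4)^2*(v^2 - 4) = (v + 2)*(v + 4)^2*(v - 2)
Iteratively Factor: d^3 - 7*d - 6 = (d + 2)*(d^2 - 2*d - 3) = (d - 3)*(d + 2)*(d + 1)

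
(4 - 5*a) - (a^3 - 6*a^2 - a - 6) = -a^3 + 6*a^2 - 4*a + 10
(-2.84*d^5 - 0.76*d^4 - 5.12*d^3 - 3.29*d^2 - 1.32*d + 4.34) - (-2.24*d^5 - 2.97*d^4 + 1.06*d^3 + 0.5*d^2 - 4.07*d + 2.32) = -0.6*d^5 + 2.21*d^4 - 6.18*d^3 - 3.79*d^2 + 2.75*d + 2.02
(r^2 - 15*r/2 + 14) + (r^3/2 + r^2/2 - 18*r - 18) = r^3/2 + 3*r^2/2 - 51*r/2 - 4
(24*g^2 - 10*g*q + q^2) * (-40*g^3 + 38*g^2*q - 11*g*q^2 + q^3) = -960*g^5 + 1312*g^4*q - 684*g^3*q^2 + 172*g^2*q^3 - 21*g*q^4 + q^5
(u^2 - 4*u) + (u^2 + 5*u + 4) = 2*u^2 + u + 4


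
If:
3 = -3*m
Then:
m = -1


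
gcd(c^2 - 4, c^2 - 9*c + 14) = c - 2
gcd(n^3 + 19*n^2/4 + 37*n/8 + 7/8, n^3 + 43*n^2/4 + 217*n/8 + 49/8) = n^2 + 15*n/4 + 7/8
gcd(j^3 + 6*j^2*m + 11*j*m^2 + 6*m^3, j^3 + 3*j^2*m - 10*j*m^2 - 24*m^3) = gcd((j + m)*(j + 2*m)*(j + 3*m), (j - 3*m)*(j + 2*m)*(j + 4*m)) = j + 2*m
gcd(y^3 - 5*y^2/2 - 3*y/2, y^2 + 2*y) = y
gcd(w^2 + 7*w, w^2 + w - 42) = w + 7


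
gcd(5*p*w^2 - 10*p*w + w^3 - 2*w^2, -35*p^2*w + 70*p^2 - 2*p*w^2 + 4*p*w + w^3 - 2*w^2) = 5*p*w - 10*p + w^2 - 2*w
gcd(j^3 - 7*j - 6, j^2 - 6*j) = 1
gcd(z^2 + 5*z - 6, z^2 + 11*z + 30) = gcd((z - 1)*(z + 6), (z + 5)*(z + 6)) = z + 6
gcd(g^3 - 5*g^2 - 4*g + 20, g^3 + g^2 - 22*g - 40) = g^2 - 3*g - 10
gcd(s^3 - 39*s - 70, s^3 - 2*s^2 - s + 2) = 1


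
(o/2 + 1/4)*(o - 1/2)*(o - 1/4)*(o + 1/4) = o^4/2 - 5*o^2/32 + 1/128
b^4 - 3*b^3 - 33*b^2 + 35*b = b*(b - 7)*(b - 1)*(b + 5)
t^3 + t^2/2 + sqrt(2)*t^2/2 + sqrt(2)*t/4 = t*(t + 1/2)*(t + sqrt(2)/2)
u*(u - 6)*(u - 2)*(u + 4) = u^4 - 4*u^3 - 20*u^2 + 48*u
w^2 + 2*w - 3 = (w - 1)*(w + 3)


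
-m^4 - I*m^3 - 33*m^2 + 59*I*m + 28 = (m - 4*I)*(m + 7*I)*(I*m + 1)^2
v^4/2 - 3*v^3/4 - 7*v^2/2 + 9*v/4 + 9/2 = (v/2 + 1)*(v - 3)*(v - 3/2)*(v + 1)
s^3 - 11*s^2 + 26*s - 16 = (s - 8)*(s - 2)*(s - 1)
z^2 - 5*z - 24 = (z - 8)*(z + 3)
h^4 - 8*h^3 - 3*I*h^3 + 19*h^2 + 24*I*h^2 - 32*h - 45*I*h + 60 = (h - 5)*(h - 3)*(h - 4*I)*(h + I)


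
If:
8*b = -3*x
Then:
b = -3*x/8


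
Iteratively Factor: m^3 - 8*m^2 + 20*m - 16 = (m - 2)*(m^2 - 6*m + 8) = (m - 4)*(m - 2)*(m - 2)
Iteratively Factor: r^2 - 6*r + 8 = (r - 4)*(r - 2)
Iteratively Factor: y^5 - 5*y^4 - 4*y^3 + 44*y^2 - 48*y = (y - 2)*(y^4 - 3*y^3 - 10*y^2 + 24*y) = (y - 4)*(y - 2)*(y^3 + y^2 - 6*y) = y*(y - 4)*(y - 2)*(y^2 + y - 6) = y*(y - 4)*(y - 2)*(y + 3)*(y - 2)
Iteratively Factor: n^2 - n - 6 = (n + 2)*(n - 3)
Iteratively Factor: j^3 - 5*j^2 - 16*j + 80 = (j - 4)*(j^2 - j - 20) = (j - 5)*(j - 4)*(j + 4)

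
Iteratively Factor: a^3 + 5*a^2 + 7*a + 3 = (a + 1)*(a^2 + 4*a + 3) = (a + 1)*(a + 3)*(a + 1)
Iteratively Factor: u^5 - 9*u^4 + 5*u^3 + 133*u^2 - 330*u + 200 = (u + 4)*(u^4 - 13*u^3 + 57*u^2 - 95*u + 50) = (u - 2)*(u + 4)*(u^3 - 11*u^2 + 35*u - 25) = (u - 5)*(u - 2)*(u + 4)*(u^2 - 6*u + 5) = (u - 5)*(u - 2)*(u - 1)*(u + 4)*(u - 5)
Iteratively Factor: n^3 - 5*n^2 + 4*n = (n - 4)*(n^2 - n) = (n - 4)*(n - 1)*(n)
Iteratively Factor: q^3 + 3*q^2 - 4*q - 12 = (q + 2)*(q^2 + q - 6) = (q - 2)*(q + 2)*(q + 3)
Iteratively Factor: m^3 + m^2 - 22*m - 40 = (m - 5)*(m^2 + 6*m + 8) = (m - 5)*(m + 2)*(m + 4)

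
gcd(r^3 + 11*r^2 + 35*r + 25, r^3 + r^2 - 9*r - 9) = r + 1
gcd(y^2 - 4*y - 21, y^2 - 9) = y + 3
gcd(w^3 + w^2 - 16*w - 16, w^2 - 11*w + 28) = w - 4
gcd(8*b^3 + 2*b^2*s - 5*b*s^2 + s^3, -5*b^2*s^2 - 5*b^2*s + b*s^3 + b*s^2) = 1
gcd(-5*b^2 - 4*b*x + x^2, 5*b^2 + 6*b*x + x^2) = b + x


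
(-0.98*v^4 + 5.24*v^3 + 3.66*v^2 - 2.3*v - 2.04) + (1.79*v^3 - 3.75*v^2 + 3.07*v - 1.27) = -0.98*v^4 + 7.03*v^3 - 0.0899999999999999*v^2 + 0.77*v - 3.31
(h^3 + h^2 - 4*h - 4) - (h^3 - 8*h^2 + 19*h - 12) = 9*h^2 - 23*h + 8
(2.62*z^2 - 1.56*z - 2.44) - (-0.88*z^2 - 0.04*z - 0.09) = 3.5*z^2 - 1.52*z - 2.35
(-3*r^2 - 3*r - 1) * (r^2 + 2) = -3*r^4 - 3*r^3 - 7*r^2 - 6*r - 2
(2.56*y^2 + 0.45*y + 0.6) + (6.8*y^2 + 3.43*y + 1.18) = 9.36*y^2 + 3.88*y + 1.78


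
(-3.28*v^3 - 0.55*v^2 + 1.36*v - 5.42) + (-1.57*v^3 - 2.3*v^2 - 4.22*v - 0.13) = -4.85*v^3 - 2.85*v^2 - 2.86*v - 5.55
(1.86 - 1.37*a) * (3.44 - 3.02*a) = 4.1374*a^2 - 10.33*a + 6.3984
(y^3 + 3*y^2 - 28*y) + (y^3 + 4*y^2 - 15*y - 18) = 2*y^3 + 7*y^2 - 43*y - 18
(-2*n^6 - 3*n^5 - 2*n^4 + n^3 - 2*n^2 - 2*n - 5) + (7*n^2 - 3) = -2*n^6 - 3*n^5 - 2*n^4 + n^3 + 5*n^2 - 2*n - 8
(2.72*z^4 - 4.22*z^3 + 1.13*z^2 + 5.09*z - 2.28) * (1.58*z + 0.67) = 4.2976*z^5 - 4.8452*z^4 - 1.042*z^3 + 8.7993*z^2 - 0.1921*z - 1.5276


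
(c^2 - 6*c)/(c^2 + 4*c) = (c - 6)/(c + 4)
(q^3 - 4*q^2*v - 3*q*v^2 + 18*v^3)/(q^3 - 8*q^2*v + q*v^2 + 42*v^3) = (q - 3*v)/(q - 7*v)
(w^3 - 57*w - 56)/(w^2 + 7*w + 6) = (w^2 - w - 56)/(w + 6)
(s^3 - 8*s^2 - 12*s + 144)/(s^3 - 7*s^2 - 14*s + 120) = (s - 6)/(s - 5)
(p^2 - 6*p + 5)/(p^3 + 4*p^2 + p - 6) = (p - 5)/(p^2 + 5*p + 6)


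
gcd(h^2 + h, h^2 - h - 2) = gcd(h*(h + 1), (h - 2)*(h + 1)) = h + 1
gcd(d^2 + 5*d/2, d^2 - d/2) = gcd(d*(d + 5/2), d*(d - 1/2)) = d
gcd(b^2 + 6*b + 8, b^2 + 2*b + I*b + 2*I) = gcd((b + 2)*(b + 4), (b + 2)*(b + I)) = b + 2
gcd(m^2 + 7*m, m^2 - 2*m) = m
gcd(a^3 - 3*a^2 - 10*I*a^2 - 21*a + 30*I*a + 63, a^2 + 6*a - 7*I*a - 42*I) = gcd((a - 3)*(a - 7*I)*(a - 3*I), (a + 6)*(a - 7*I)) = a - 7*I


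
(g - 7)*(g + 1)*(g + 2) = g^3 - 4*g^2 - 19*g - 14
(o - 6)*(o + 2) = o^2 - 4*o - 12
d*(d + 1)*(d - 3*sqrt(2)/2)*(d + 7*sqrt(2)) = d^4 + d^3 + 11*sqrt(2)*d^3/2 - 21*d^2 + 11*sqrt(2)*d^2/2 - 21*d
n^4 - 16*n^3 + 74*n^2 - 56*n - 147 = (n - 7)^2*(n - 3)*(n + 1)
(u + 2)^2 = u^2 + 4*u + 4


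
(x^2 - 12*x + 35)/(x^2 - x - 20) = (x - 7)/(x + 4)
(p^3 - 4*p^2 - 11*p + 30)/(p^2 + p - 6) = p - 5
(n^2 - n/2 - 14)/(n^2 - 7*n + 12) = (n + 7/2)/(n - 3)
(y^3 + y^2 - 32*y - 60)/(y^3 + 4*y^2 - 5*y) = (y^2 - 4*y - 12)/(y*(y - 1))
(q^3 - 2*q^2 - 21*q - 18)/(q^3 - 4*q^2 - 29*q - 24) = (q - 6)/(q - 8)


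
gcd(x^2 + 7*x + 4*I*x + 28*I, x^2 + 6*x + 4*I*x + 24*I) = x + 4*I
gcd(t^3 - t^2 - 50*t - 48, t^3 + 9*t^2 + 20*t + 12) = t^2 + 7*t + 6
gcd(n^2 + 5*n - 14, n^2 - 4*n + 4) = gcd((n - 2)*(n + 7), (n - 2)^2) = n - 2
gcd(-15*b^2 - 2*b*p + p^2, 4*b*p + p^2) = 1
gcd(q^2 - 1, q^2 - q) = q - 1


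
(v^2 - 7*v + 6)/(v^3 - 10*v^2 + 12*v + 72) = (v - 1)/(v^2 - 4*v - 12)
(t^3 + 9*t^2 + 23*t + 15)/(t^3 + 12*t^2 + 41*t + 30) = (t + 3)/(t + 6)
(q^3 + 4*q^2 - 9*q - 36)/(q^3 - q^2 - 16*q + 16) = (q^2 - 9)/(q^2 - 5*q + 4)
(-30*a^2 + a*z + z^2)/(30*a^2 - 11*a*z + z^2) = (6*a + z)/(-6*a + z)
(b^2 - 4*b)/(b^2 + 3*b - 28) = b/(b + 7)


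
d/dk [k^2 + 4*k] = 2*k + 4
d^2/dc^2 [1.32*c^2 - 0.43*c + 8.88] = 2.64000000000000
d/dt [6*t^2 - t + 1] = 12*t - 1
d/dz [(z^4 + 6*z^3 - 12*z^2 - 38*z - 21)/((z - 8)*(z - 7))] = (2*z^5 - 39*z^4 + 44*z^3 + 1226*z^2 - 1302*z - 2443)/(z^4 - 30*z^3 + 337*z^2 - 1680*z + 3136)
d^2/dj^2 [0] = 0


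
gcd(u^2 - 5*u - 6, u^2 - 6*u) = u - 6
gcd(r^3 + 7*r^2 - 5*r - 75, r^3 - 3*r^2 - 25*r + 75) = r^2 + 2*r - 15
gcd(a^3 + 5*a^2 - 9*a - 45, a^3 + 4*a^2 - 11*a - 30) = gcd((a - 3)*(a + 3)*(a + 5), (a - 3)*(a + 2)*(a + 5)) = a^2 + 2*a - 15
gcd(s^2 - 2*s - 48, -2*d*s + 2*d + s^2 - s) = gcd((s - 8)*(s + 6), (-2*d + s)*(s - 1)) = 1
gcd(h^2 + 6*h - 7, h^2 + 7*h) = h + 7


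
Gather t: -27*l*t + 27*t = t*(27 - 27*l)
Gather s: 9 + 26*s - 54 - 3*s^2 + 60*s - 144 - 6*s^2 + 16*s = -9*s^2 + 102*s - 189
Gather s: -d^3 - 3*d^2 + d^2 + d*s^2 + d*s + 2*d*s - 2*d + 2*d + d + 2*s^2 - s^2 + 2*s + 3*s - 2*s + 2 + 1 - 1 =-d^3 - 2*d^2 + d + s^2*(d + 1) + s*(3*d + 3) + 2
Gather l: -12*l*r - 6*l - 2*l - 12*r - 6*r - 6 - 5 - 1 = l*(-12*r - 8) - 18*r - 12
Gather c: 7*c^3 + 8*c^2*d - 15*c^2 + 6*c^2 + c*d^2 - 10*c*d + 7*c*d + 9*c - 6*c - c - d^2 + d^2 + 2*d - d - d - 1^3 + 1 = 7*c^3 + c^2*(8*d - 9) + c*(d^2 - 3*d + 2)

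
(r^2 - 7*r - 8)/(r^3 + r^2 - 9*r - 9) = (r - 8)/(r^2 - 9)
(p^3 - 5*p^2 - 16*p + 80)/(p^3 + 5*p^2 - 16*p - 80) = (p - 5)/(p + 5)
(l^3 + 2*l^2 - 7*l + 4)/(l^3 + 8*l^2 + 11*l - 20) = (l - 1)/(l + 5)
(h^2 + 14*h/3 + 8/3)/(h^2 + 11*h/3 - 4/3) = (3*h + 2)/(3*h - 1)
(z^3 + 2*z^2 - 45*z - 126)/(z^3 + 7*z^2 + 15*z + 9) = (z^2 - z - 42)/(z^2 + 4*z + 3)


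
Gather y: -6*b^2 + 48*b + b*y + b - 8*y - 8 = -6*b^2 + 49*b + y*(b - 8) - 8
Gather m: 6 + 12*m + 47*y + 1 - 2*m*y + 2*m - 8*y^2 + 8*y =m*(14 - 2*y) - 8*y^2 + 55*y + 7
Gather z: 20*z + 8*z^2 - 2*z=8*z^2 + 18*z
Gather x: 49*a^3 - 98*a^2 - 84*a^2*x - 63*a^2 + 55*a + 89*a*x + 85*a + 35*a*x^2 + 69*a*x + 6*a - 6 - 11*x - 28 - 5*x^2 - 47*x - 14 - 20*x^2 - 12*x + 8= 49*a^3 - 161*a^2 + 146*a + x^2*(35*a - 25) + x*(-84*a^2 + 158*a - 70) - 40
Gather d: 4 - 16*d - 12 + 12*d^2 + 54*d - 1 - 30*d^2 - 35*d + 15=-18*d^2 + 3*d + 6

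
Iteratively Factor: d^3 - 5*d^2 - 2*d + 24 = (d - 4)*(d^2 - d - 6) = (d - 4)*(d - 3)*(d + 2)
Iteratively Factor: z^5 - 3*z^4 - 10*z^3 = (z + 2)*(z^4 - 5*z^3) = z*(z + 2)*(z^3 - 5*z^2) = z^2*(z + 2)*(z^2 - 5*z) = z^2*(z - 5)*(z + 2)*(z)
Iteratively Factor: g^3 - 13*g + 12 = (g + 4)*(g^2 - 4*g + 3) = (g - 3)*(g + 4)*(g - 1)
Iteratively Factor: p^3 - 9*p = (p)*(p^2 - 9) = p*(p - 3)*(p + 3)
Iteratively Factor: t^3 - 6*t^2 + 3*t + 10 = (t - 5)*(t^2 - t - 2) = (t - 5)*(t - 2)*(t + 1)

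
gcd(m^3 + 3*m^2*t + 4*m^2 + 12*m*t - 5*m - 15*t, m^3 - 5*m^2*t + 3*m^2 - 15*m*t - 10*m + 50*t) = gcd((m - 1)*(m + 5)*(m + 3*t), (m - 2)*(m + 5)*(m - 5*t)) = m + 5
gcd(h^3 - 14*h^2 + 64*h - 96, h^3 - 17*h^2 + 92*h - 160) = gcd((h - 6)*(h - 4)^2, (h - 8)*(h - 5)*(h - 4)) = h - 4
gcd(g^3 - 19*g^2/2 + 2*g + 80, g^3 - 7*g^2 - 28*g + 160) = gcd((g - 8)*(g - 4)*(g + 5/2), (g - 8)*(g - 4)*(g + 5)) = g^2 - 12*g + 32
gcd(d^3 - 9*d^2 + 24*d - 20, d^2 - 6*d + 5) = d - 5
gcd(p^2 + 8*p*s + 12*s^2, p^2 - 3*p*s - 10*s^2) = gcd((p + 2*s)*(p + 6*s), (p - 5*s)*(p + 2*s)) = p + 2*s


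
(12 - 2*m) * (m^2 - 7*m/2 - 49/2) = -2*m^3 + 19*m^2 + 7*m - 294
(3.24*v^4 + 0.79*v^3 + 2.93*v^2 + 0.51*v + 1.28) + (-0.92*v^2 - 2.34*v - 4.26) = 3.24*v^4 + 0.79*v^3 + 2.01*v^2 - 1.83*v - 2.98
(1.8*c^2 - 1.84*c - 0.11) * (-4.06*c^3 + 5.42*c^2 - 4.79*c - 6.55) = -7.308*c^5 + 17.2264*c^4 - 18.1482*c^3 - 3.5726*c^2 + 12.5789*c + 0.7205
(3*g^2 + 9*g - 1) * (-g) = -3*g^3 - 9*g^2 + g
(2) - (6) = -4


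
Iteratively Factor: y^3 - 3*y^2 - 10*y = (y - 5)*(y^2 + 2*y) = (y - 5)*(y + 2)*(y)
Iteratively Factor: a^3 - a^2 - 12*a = (a - 4)*(a^2 + 3*a) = a*(a - 4)*(a + 3)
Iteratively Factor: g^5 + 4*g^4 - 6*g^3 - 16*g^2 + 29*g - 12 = (g - 1)*(g^4 + 5*g^3 - g^2 - 17*g + 12) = (g - 1)^2*(g^3 + 6*g^2 + 5*g - 12) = (g - 1)^2*(g + 3)*(g^2 + 3*g - 4) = (g - 1)^3*(g + 3)*(g + 4)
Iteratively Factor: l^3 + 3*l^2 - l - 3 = (l - 1)*(l^2 + 4*l + 3) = (l - 1)*(l + 1)*(l + 3)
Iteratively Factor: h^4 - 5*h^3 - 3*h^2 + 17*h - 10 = (h - 5)*(h^3 - 3*h + 2) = (h - 5)*(h - 1)*(h^2 + h - 2) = (h - 5)*(h - 1)*(h + 2)*(h - 1)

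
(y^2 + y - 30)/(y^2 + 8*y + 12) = (y - 5)/(y + 2)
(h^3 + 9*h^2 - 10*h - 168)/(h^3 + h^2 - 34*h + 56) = (h + 6)/(h - 2)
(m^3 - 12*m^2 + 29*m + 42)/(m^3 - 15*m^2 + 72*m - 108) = (m^2 - 6*m - 7)/(m^2 - 9*m + 18)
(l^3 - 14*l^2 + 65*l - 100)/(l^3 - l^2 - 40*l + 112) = (l^2 - 10*l + 25)/(l^2 + 3*l - 28)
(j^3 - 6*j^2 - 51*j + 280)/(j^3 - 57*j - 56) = (j - 5)/(j + 1)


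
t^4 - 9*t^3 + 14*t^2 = t^2*(t - 7)*(t - 2)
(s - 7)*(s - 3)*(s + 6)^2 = s^4 + 2*s^3 - 63*s^2 - 108*s + 756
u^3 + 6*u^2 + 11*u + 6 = (u + 1)*(u + 2)*(u + 3)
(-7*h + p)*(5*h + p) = -35*h^2 - 2*h*p + p^2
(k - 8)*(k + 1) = k^2 - 7*k - 8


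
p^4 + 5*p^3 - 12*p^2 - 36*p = p*(p - 3)*(p + 2)*(p + 6)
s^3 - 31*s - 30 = (s - 6)*(s + 1)*(s + 5)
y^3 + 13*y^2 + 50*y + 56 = (y + 2)*(y + 4)*(y + 7)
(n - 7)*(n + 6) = n^2 - n - 42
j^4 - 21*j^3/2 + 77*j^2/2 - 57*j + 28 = (j - 4)*(j - 7/2)*(j - 2)*(j - 1)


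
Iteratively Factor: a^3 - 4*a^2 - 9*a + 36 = (a - 4)*(a^2 - 9) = (a - 4)*(a - 3)*(a + 3)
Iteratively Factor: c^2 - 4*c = (c)*(c - 4)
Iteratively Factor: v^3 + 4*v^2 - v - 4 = (v + 1)*(v^2 + 3*v - 4) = (v - 1)*(v + 1)*(v + 4)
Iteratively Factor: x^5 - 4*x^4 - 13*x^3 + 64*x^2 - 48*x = (x + 4)*(x^4 - 8*x^3 + 19*x^2 - 12*x) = (x - 3)*(x + 4)*(x^3 - 5*x^2 + 4*x) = x*(x - 3)*(x + 4)*(x^2 - 5*x + 4) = x*(x - 3)*(x - 1)*(x + 4)*(x - 4)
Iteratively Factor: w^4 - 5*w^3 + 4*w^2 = (w - 1)*(w^3 - 4*w^2) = w*(w - 1)*(w^2 - 4*w) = w*(w - 4)*(w - 1)*(w)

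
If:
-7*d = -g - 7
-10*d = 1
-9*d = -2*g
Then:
No Solution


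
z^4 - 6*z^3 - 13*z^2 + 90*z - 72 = (z - 6)*(z - 3)*(z - 1)*(z + 4)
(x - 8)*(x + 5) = x^2 - 3*x - 40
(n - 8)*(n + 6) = n^2 - 2*n - 48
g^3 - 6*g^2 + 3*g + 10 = (g - 5)*(g - 2)*(g + 1)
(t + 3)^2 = t^2 + 6*t + 9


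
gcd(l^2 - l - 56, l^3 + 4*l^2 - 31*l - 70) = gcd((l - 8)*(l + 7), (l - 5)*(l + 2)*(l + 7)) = l + 7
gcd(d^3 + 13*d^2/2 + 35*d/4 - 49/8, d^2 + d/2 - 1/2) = d - 1/2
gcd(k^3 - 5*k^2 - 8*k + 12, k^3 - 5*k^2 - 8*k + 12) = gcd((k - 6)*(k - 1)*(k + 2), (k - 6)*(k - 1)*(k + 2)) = k^3 - 5*k^2 - 8*k + 12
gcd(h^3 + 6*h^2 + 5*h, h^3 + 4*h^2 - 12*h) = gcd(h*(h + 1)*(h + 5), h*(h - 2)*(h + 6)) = h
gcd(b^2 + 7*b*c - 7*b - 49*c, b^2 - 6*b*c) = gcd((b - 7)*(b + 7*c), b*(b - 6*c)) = 1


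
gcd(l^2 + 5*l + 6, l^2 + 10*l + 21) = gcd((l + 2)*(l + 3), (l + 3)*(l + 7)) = l + 3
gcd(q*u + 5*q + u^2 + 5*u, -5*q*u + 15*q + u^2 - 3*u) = 1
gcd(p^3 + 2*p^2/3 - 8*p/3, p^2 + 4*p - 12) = 1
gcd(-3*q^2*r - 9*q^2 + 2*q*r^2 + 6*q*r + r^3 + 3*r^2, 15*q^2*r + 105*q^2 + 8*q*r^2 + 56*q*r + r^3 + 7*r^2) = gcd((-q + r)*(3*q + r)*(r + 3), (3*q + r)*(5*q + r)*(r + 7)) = 3*q + r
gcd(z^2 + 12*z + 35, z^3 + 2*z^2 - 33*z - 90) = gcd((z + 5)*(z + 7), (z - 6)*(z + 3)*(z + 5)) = z + 5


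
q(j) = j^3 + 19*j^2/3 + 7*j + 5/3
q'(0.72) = 17.68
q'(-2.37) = -6.17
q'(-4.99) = 18.49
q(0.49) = 6.73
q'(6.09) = 195.40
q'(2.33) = 52.80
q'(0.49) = 13.93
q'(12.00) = 591.00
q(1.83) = 41.81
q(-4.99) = 0.19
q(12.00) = 2725.67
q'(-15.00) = 492.00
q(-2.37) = 7.34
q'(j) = 3*j^2 + 38*j/3 + 7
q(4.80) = 291.78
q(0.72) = 10.36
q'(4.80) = 136.92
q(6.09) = 505.05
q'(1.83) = 40.23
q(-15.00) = -2053.33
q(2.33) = 65.01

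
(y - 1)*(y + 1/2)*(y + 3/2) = y^3 + y^2 - 5*y/4 - 3/4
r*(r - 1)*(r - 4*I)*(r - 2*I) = r^4 - r^3 - 6*I*r^3 - 8*r^2 + 6*I*r^2 + 8*r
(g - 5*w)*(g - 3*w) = g^2 - 8*g*w + 15*w^2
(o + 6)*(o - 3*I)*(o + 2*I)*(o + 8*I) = o^4 + 6*o^3 + 7*I*o^3 + 14*o^2 + 42*I*o^2 + 84*o + 48*I*o + 288*I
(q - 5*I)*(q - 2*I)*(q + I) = q^3 - 6*I*q^2 - 3*q - 10*I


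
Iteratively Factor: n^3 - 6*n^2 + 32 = (n + 2)*(n^2 - 8*n + 16) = (n - 4)*(n + 2)*(n - 4)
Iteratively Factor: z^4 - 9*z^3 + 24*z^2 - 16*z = (z)*(z^3 - 9*z^2 + 24*z - 16) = z*(z - 4)*(z^2 - 5*z + 4) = z*(z - 4)*(z - 1)*(z - 4)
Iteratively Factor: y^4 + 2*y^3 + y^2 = (y)*(y^3 + 2*y^2 + y) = y*(y + 1)*(y^2 + y) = y^2*(y + 1)*(y + 1)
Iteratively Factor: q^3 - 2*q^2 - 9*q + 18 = (q - 2)*(q^2 - 9) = (q - 2)*(q + 3)*(q - 3)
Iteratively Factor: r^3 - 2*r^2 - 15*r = (r - 5)*(r^2 + 3*r) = (r - 5)*(r + 3)*(r)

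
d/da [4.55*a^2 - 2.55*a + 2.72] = 9.1*a - 2.55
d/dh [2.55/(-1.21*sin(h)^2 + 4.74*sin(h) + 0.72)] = (6.171*sin(h) - 12.087)*cos(h)/(-1.21*sin(h)^2 + 4.74*sin(h) + 0.72)^2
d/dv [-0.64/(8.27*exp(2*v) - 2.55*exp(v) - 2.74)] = (10.5856*exp(v) - 1.632)*exp(v)/(-8.27*exp(2*v) + 2.55*exp(v) + 2.74)^2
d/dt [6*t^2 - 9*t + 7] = 12*t - 9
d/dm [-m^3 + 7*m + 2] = 7 - 3*m^2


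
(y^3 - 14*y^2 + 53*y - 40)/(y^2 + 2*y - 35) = (y^2 - 9*y + 8)/(y + 7)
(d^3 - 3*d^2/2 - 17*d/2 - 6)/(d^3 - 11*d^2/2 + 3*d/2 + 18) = (d + 1)/(d - 3)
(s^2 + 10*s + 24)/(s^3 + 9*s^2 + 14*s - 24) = 1/(s - 1)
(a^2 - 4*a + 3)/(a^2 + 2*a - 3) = (a - 3)/(a + 3)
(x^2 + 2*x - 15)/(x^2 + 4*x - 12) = (x^2 + 2*x - 15)/(x^2 + 4*x - 12)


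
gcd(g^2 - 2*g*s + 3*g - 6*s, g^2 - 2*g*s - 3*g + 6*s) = -g + 2*s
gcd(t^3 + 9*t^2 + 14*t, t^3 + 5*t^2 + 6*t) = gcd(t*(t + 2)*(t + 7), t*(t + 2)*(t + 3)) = t^2 + 2*t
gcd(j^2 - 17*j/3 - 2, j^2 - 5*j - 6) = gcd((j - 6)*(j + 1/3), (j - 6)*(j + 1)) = j - 6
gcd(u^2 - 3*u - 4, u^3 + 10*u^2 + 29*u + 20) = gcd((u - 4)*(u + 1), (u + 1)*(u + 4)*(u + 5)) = u + 1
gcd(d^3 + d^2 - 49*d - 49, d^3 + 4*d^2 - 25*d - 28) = d^2 + 8*d + 7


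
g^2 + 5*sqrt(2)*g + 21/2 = (g + 3*sqrt(2)/2)*(g + 7*sqrt(2)/2)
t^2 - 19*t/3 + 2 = (t - 6)*(t - 1/3)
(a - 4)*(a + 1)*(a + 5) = a^3 + 2*a^2 - 19*a - 20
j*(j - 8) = j^2 - 8*j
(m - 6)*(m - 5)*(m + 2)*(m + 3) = m^4 - 6*m^3 - 19*m^2 + 84*m + 180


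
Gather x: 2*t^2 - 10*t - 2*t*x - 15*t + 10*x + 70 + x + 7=2*t^2 - 25*t + x*(11 - 2*t) + 77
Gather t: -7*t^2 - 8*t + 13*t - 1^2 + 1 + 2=-7*t^2 + 5*t + 2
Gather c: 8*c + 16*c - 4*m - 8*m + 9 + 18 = 24*c - 12*m + 27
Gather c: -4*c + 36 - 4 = 32 - 4*c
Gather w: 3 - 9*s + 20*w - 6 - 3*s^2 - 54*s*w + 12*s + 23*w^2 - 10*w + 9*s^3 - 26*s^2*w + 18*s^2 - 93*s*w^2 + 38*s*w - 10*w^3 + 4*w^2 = 9*s^3 + 15*s^2 + 3*s - 10*w^3 + w^2*(27 - 93*s) + w*(-26*s^2 - 16*s + 10) - 3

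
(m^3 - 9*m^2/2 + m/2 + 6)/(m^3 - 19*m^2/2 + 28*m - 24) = (m + 1)/(m - 4)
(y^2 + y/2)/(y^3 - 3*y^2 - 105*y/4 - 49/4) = 2*y/(2*y^2 - 7*y - 49)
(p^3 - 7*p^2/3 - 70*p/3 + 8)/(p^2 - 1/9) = 3*(p^2 - 2*p - 24)/(3*p + 1)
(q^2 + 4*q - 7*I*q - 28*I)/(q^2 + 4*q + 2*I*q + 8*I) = (q - 7*I)/(q + 2*I)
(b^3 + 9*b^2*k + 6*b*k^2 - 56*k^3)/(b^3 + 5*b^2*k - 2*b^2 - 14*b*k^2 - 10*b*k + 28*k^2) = (b + 4*k)/(b - 2)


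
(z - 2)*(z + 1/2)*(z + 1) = z^3 - z^2/2 - 5*z/2 - 1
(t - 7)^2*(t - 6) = t^3 - 20*t^2 + 133*t - 294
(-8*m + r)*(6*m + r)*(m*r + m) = -48*m^3*r - 48*m^3 - 2*m^2*r^2 - 2*m^2*r + m*r^3 + m*r^2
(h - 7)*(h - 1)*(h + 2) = h^3 - 6*h^2 - 9*h + 14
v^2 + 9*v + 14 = (v + 2)*(v + 7)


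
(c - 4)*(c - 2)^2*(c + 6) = c^4 - 2*c^3 - 28*c^2 + 104*c - 96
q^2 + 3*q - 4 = (q - 1)*(q + 4)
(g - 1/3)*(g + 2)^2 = g^3 + 11*g^2/3 + 8*g/3 - 4/3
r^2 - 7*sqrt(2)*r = r*(r - 7*sqrt(2))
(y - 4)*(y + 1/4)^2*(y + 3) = y^4 - y^3/2 - 199*y^2/16 - 97*y/16 - 3/4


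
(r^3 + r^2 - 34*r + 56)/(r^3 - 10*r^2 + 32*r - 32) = (r + 7)/(r - 4)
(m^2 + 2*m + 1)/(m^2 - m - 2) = (m + 1)/(m - 2)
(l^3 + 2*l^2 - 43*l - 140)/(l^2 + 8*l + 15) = (l^2 - 3*l - 28)/(l + 3)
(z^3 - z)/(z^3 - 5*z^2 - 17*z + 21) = z*(z + 1)/(z^2 - 4*z - 21)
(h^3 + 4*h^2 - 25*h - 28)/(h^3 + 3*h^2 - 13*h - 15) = (h^2 + 3*h - 28)/(h^2 + 2*h - 15)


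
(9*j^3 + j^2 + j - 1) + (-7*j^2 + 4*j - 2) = 9*j^3 - 6*j^2 + 5*j - 3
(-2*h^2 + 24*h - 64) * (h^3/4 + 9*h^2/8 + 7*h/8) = -h^5/2 + 15*h^4/4 + 37*h^3/4 - 51*h^2 - 56*h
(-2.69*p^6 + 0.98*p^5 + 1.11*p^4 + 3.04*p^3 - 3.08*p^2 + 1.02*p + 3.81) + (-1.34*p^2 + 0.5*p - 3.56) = -2.69*p^6 + 0.98*p^5 + 1.11*p^4 + 3.04*p^3 - 4.42*p^2 + 1.52*p + 0.25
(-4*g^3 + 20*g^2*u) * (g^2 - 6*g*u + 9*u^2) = -4*g^5 + 44*g^4*u - 156*g^3*u^2 + 180*g^2*u^3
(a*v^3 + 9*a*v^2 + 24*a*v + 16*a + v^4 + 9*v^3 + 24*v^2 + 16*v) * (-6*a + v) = -6*a^2*v^3 - 54*a^2*v^2 - 144*a^2*v - 96*a^2 - 5*a*v^4 - 45*a*v^3 - 120*a*v^2 - 80*a*v + v^5 + 9*v^4 + 24*v^3 + 16*v^2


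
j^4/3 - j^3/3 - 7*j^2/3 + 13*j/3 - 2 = (j/3 + 1)*(j - 2)*(j - 1)^2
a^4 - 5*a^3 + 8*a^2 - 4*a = a*(a - 2)^2*(a - 1)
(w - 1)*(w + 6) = w^2 + 5*w - 6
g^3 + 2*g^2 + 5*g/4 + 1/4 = (g + 1/2)^2*(g + 1)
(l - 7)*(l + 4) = l^2 - 3*l - 28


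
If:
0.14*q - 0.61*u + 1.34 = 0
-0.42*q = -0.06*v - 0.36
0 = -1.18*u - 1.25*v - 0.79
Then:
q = 0.46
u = 2.30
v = -2.80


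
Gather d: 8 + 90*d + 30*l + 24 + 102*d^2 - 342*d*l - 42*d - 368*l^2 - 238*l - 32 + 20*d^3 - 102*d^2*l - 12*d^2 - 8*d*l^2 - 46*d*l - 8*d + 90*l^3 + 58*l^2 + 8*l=20*d^3 + d^2*(90 - 102*l) + d*(-8*l^2 - 388*l + 40) + 90*l^3 - 310*l^2 - 200*l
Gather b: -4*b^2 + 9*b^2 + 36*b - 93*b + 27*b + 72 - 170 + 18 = 5*b^2 - 30*b - 80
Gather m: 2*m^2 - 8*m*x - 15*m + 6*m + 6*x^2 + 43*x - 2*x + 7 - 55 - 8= 2*m^2 + m*(-8*x - 9) + 6*x^2 + 41*x - 56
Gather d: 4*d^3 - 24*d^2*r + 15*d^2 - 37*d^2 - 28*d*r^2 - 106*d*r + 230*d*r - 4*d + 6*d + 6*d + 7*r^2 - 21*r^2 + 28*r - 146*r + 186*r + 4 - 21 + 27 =4*d^3 + d^2*(-24*r - 22) + d*(-28*r^2 + 124*r + 8) - 14*r^2 + 68*r + 10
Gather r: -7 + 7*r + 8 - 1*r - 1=6*r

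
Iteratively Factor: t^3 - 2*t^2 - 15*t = (t)*(t^2 - 2*t - 15) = t*(t + 3)*(t - 5)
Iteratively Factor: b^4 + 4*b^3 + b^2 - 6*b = (b + 2)*(b^3 + 2*b^2 - 3*b) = b*(b + 2)*(b^2 + 2*b - 3) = b*(b + 2)*(b + 3)*(b - 1)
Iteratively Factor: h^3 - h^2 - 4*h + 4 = (h - 2)*(h^2 + h - 2) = (h - 2)*(h - 1)*(h + 2)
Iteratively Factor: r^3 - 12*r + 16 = (r - 2)*(r^2 + 2*r - 8) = (r - 2)*(r + 4)*(r - 2)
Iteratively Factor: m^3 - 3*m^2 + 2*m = (m - 2)*(m^2 - m) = (m - 2)*(m - 1)*(m)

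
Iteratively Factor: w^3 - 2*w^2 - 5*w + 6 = (w - 1)*(w^2 - w - 6) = (w - 1)*(w + 2)*(w - 3)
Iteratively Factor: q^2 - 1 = (q + 1)*(q - 1)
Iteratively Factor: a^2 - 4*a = (a)*(a - 4)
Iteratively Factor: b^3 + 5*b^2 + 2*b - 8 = (b + 4)*(b^2 + b - 2) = (b - 1)*(b + 4)*(b + 2)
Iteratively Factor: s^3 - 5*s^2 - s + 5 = (s - 1)*(s^2 - 4*s - 5) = (s - 1)*(s + 1)*(s - 5)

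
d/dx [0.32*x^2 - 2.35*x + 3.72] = 0.64*x - 2.35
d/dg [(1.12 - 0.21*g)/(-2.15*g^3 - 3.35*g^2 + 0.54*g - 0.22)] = (-0.903*g^3 + 6.5205*g^2 + 7.504*g - 0.5586)/(4.6225*g^6 + 14.405*g^5 + 8.9005*g^4 - 2.672*g^3 + 1.7656*g^2 - 0.2376*g + 0.0484)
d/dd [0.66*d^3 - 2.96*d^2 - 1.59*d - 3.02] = 1.98*d^2 - 5.92*d - 1.59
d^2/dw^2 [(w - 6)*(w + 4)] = 2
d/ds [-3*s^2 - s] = -6*s - 1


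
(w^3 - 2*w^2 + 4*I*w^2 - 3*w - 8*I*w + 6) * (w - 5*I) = w^4 - 2*w^3 - I*w^3 + 17*w^2 + 2*I*w^2 - 34*w + 15*I*w - 30*I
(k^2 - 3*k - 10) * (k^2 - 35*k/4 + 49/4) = k^4 - 47*k^3/4 + 57*k^2/2 + 203*k/4 - 245/2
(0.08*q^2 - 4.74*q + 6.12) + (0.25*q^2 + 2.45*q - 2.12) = 0.33*q^2 - 2.29*q + 4.0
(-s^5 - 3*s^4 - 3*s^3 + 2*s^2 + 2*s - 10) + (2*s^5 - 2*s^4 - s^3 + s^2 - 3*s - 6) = s^5 - 5*s^4 - 4*s^3 + 3*s^2 - s - 16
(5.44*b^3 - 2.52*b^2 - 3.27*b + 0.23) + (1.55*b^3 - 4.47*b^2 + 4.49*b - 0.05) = 6.99*b^3 - 6.99*b^2 + 1.22*b + 0.18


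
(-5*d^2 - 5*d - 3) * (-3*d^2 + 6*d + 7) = 15*d^4 - 15*d^3 - 56*d^2 - 53*d - 21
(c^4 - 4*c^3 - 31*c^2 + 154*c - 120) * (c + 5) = c^5 + c^4 - 51*c^3 - c^2 + 650*c - 600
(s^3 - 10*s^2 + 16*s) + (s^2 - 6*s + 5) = s^3 - 9*s^2 + 10*s + 5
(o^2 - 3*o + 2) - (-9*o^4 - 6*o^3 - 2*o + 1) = 9*o^4 + 6*o^3 + o^2 - o + 1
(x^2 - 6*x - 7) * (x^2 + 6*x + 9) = x^4 - 34*x^2 - 96*x - 63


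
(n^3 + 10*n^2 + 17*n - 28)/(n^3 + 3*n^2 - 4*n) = (n + 7)/n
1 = 1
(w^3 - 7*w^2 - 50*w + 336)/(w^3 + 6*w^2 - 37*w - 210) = (w - 8)/(w + 5)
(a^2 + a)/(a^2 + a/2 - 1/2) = 2*a/(2*a - 1)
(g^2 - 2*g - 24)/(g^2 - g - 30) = (g + 4)/(g + 5)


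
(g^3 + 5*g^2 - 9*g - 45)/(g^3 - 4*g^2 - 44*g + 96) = (g^3 + 5*g^2 - 9*g - 45)/(g^3 - 4*g^2 - 44*g + 96)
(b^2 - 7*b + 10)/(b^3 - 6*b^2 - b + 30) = (b - 2)/(b^2 - b - 6)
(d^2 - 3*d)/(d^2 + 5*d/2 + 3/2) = 2*d*(d - 3)/(2*d^2 + 5*d + 3)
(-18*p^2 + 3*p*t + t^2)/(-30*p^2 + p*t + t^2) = (3*p - t)/(5*p - t)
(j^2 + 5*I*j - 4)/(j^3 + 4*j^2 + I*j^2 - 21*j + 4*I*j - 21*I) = (j + 4*I)/(j^2 + 4*j - 21)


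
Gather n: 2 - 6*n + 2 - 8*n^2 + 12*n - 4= -8*n^2 + 6*n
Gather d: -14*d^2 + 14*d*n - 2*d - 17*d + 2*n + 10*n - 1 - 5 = -14*d^2 + d*(14*n - 19) + 12*n - 6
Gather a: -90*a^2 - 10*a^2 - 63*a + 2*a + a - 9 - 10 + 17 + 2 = -100*a^2 - 60*a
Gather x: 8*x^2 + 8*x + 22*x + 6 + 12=8*x^2 + 30*x + 18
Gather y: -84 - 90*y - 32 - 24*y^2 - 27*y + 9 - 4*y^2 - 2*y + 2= -28*y^2 - 119*y - 105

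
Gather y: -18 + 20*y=20*y - 18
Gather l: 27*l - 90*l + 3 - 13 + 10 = -63*l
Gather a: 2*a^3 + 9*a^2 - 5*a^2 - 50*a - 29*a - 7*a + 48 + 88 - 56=2*a^3 + 4*a^2 - 86*a + 80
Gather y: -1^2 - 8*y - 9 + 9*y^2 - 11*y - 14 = 9*y^2 - 19*y - 24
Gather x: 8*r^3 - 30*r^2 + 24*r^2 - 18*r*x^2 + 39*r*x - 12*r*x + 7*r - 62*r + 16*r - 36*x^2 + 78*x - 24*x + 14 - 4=8*r^3 - 6*r^2 - 39*r + x^2*(-18*r - 36) + x*(27*r + 54) + 10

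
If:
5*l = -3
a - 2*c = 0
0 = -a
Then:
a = 0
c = 0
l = -3/5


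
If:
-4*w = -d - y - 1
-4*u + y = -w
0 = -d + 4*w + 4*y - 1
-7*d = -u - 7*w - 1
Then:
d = 45/83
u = 8/83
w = 32/83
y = 0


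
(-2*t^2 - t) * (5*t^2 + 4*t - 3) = -10*t^4 - 13*t^3 + 2*t^2 + 3*t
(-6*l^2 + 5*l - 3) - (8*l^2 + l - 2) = -14*l^2 + 4*l - 1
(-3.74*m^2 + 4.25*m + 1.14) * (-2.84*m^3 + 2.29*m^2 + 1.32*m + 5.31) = 10.6216*m^5 - 20.6346*m^4 + 1.5581*m^3 - 11.6388*m^2 + 24.0723*m + 6.0534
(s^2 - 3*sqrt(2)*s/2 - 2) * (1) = s^2 - 3*sqrt(2)*s/2 - 2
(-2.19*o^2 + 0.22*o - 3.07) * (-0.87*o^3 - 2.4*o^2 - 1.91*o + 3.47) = 1.9053*o^5 + 5.0646*o^4 + 6.3258*o^3 - 0.651500000000001*o^2 + 6.6271*o - 10.6529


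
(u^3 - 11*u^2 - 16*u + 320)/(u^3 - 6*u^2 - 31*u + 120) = (u - 8)/(u - 3)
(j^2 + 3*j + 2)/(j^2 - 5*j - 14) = (j + 1)/(j - 7)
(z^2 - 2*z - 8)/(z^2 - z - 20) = (-z^2 + 2*z + 8)/(-z^2 + z + 20)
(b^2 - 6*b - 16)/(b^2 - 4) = (b - 8)/(b - 2)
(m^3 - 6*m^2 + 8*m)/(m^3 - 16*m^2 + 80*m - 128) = m*(m - 2)/(m^2 - 12*m + 32)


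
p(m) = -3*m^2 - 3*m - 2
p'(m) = -6*m - 3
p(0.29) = -3.12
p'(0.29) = -4.74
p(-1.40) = -3.68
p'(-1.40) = 5.40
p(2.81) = -34.12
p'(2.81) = -19.86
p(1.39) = -11.97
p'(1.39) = -11.34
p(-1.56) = -4.62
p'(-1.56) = 6.36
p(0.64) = -5.15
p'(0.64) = -6.84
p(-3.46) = -27.53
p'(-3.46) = 17.76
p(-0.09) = -1.75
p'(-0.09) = -2.46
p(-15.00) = -632.00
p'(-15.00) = 87.00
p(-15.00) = -632.00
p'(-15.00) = 87.00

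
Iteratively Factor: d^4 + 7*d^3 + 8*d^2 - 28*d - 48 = (d + 4)*(d^3 + 3*d^2 - 4*d - 12) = (d + 2)*(d + 4)*(d^2 + d - 6) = (d - 2)*(d + 2)*(d + 4)*(d + 3)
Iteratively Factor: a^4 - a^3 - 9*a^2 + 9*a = (a)*(a^3 - a^2 - 9*a + 9) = a*(a - 1)*(a^2 - 9) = a*(a - 3)*(a - 1)*(a + 3)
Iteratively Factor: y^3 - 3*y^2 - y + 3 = (y - 1)*(y^2 - 2*y - 3) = (y - 3)*(y - 1)*(y + 1)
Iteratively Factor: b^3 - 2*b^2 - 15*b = (b + 3)*(b^2 - 5*b) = b*(b + 3)*(b - 5)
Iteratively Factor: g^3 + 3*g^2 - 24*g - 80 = (g - 5)*(g^2 + 8*g + 16) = (g - 5)*(g + 4)*(g + 4)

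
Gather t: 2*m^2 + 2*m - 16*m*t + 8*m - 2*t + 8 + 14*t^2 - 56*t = 2*m^2 + 10*m + 14*t^2 + t*(-16*m - 58) + 8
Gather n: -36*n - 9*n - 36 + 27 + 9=-45*n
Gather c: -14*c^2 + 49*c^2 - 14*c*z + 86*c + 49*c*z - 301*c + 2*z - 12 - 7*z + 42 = 35*c^2 + c*(35*z - 215) - 5*z + 30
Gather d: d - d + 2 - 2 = 0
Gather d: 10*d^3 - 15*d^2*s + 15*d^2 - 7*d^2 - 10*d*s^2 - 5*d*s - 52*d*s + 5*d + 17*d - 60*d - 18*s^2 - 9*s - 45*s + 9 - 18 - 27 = 10*d^3 + d^2*(8 - 15*s) + d*(-10*s^2 - 57*s - 38) - 18*s^2 - 54*s - 36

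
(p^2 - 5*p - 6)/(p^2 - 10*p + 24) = (p + 1)/(p - 4)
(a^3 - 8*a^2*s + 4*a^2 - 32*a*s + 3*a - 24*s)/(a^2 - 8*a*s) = a + 4 + 3/a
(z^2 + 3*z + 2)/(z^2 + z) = (z + 2)/z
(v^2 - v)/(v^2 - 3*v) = (v - 1)/(v - 3)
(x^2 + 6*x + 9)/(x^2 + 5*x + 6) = (x + 3)/(x + 2)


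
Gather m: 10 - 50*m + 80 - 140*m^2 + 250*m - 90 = -140*m^2 + 200*m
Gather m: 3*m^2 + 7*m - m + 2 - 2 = 3*m^2 + 6*m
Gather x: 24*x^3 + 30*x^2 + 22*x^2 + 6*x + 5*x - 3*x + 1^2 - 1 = 24*x^3 + 52*x^2 + 8*x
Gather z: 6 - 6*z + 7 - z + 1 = 14 - 7*z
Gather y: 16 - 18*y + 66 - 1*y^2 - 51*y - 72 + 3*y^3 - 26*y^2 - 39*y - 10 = 3*y^3 - 27*y^2 - 108*y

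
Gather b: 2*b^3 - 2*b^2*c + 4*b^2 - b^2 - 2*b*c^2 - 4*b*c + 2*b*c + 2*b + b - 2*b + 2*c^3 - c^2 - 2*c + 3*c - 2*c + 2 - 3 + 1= 2*b^3 + b^2*(3 - 2*c) + b*(-2*c^2 - 2*c + 1) + 2*c^3 - c^2 - c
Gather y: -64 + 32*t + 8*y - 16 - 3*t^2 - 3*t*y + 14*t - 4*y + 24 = -3*t^2 + 46*t + y*(4 - 3*t) - 56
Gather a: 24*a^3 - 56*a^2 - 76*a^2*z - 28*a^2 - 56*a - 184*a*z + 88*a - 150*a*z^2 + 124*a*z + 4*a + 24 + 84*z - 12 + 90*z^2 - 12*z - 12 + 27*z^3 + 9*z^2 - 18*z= 24*a^3 + a^2*(-76*z - 84) + a*(-150*z^2 - 60*z + 36) + 27*z^3 + 99*z^2 + 54*z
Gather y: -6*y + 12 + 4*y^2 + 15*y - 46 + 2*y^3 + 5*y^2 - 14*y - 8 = 2*y^3 + 9*y^2 - 5*y - 42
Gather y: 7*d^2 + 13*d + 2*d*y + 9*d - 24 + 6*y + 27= 7*d^2 + 22*d + y*(2*d + 6) + 3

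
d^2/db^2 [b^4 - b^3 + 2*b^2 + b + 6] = 12*b^2 - 6*b + 4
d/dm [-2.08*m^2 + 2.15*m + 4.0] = 2.15 - 4.16*m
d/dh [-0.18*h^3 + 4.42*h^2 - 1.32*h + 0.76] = -0.54*h^2 + 8.84*h - 1.32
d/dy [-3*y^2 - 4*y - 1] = -6*y - 4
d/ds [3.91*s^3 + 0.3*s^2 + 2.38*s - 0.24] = 11.73*s^2 + 0.6*s + 2.38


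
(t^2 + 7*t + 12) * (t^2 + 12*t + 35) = t^4 + 19*t^3 + 131*t^2 + 389*t + 420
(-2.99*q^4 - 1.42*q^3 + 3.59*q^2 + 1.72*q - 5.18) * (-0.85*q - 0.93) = 2.5415*q^5 + 3.9877*q^4 - 1.7309*q^3 - 4.8007*q^2 + 2.8034*q + 4.8174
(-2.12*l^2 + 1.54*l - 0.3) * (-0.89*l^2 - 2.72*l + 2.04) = 1.8868*l^4 + 4.3958*l^3 - 8.2466*l^2 + 3.9576*l - 0.612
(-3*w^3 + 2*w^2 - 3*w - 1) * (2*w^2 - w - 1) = -6*w^5 + 7*w^4 - 5*w^3 - w^2 + 4*w + 1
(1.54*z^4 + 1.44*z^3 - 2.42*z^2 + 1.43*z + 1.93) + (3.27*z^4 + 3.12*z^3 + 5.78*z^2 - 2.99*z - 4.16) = 4.81*z^4 + 4.56*z^3 + 3.36*z^2 - 1.56*z - 2.23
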